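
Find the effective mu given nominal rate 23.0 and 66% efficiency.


Effective rate = mu * efficiency = 23.0 * 0.66 = 15.18 per hour

15.18 per hour


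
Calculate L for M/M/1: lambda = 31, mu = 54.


rho = 31/54; L = rho/(1-rho) = 1.35

1.35


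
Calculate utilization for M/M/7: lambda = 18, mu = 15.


rho = lambda/(c*mu) = 18/(7*15) = 0.1714

0.1714


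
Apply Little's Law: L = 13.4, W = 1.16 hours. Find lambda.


lambda = L / W = 13.4 / 1.16 = 11.55 per hour

11.55 per hour


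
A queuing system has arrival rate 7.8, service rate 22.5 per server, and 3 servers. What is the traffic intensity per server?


rho = lambda / (c * mu) = 7.8 / (3 * 22.5) = 0.1156

0.1156


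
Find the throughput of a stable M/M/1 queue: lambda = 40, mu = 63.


For a stable queue (lambda < mu), throughput = lambda = 40 per hour

40 per hour


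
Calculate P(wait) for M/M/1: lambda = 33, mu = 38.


P(wait) = rho = lambda/mu = 33/38 = 0.8684

0.8684


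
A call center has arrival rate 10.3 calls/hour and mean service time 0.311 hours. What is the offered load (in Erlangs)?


Offered load a = lambda * E[S] = 10.3 * 0.311 = 3.2 Erlangs

3.2 Erlangs


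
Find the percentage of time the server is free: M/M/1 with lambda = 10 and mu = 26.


Idle fraction = (1 - rho) * 100 = (1 - 10/26) * 100 = 61.5%

61.5%


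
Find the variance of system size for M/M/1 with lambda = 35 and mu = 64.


rho = 35/64; Var(N) = rho/(1-rho)^2 = 2.66

2.66


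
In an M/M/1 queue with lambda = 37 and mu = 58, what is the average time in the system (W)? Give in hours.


W = 1/(mu - lambda) = 1/(58 - 37) = 0.0476 hours

0.0476 hours


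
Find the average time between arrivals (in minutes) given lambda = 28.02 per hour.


Mean interarrival time = 60/lambda = 60/28.02 = 2.14 minutes

2.14 minutes


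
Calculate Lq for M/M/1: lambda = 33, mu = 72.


rho = 33/72; Lq = rho^2/(1-rho) = 0.39

0.39


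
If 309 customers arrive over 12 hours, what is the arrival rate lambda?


lambda = total arrivals / time = 309 / 12 = 25.75 per hour

25.75 per hour


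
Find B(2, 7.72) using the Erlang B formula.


B(N,A) = (A^N/N!) / sum(A^k/k!, k=0..N) with N=2, A=7.72 = 0.7736

0.7736


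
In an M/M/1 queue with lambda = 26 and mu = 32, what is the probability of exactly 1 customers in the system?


rho = 26/32; P(n) = (1-rho)*rho^n = (1-26/32)*(26/32)^1 = 0.1523

0.1523


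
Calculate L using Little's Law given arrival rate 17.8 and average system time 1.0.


L = lambda * W = 17.8 * 1.0 = 17.8

17.8


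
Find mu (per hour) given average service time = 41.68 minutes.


mu = 60 / avg_service_time = 60 / 41.68 = 1.44 per hour

1.44 per hour


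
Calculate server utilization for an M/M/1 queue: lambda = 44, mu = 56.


rho = lambda/mu = 44/56 = 0.7857

0.7857


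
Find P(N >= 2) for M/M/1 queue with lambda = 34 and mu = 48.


P(N >= 2) = rho^2 = (34/48)^2 = 0.5017

0.5017


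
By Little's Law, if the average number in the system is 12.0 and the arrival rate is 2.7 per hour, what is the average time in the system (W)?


W = L / lambda = 12.0 / 2.7 = 4.4444 hours

4.4444 hours


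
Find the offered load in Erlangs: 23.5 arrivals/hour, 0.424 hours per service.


Offered load a = lambda * E[S] = 23.5 * 0.424 = 9.96 Erlangs

9.96 Erlangs


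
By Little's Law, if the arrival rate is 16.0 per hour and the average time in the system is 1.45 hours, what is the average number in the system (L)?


L = lambda * W = 16.0 * 1.45 = 23.2

23.2


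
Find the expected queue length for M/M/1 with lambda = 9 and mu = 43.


rho = 9/43; Lq = rho^2/(1-rho) = 0.06

0.06


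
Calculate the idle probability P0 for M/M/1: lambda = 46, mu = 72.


P0 = 1 - rho = 1 - 46/72 = 0.3611

0.3611


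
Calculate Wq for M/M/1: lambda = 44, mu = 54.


rho = 44/54; Wq = rho/(mu - lambda) = 0.0815 hours

0.0815 hours


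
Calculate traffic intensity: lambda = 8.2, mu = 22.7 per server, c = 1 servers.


rho = lambda / (c * mu) = 8.2 / (1 * 22.7) = 0.3612

0.3612


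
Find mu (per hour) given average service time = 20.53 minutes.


mu = 60 / avg_service_time = 60 / 20.53 = 2.92 per hour

2.92 per hour


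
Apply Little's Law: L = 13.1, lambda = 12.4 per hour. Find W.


W = L / lambda = 13.1 / 12.4 = 1.0565 hours

1.0565 hours


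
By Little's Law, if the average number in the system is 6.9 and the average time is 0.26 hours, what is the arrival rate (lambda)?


lambda = L / W = 6.9 / 0.26 = 26.54 per hour

26.54 per hour


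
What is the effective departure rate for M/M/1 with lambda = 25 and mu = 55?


For a stable queue (lambda < mu), throughput = lambda = 25 per hour

25 per hour


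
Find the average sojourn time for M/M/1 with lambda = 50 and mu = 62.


W = 1/(mu - lambda) = 1/(62 - 50) = 0.0833 hours

0.0833 hours


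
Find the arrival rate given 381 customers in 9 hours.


lambda = total arrivals / time = 381 / 9 = 42.33 per hour

42.33 per hour


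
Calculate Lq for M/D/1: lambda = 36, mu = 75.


M/D/1: Lq = rho^2 / (2*(1-rho)) where rho = 36/75; Lq = 0.22

0.22


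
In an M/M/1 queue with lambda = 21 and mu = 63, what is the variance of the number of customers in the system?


rho = 21/63; Var(N) = rho/(1-rho)^2 = 0.75

0.75


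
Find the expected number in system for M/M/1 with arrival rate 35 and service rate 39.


rho = 35/39; L = rho/(1-rho) = 8.75

8.75


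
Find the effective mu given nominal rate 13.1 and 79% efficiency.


Effective rate = mu * efficiency = 13.1 * 0.79 = 10.35 per hour

10.35 per hour


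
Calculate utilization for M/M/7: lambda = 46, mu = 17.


rho = lambda/(c*mu) = 46/(7*17) = 0.3866

0.3866


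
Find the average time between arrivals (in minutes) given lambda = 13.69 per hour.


Mean interarrival time = 60/lambda = 60/13.69 = 4.38 minutes

4.38 minutes


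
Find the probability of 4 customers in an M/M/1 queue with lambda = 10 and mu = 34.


rho = 10/34; P(n) = (1-rho)*rho^n = (1-10/34)*(10/34)^4 = 0.0053

0.0053


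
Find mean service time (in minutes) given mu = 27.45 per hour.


Mean service time = 60/mu = 60/27.45 = 2.19 minutes

2.19 minutes


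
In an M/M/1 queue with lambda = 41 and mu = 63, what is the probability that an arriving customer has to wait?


P(wait) = rho = lambda/mu = 41/63 = 0.6508

0.6508


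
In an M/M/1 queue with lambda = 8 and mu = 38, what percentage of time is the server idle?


Idle fraction = (1 - rho) * 100 = (1 - 8/38) * 100 = 78.9%

78.9%


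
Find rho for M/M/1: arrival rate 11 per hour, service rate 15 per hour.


rho = lambda/mu = 11/15 = 0.7333

0.7333


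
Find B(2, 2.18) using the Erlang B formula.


B(N,A) = (A^N/N!) / sum(A^k/k!, k=0..N) with N=2, A=2.18 = 0.4277

0.4277


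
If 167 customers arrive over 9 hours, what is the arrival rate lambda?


lambda = total arrivals / time = 167 / 9 = 18.56 per hour

18.56 per hour


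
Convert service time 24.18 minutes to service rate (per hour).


mu = 60 / avg_service_time = 60 / 24.18 = 2.48 per hour

2.48 per hour


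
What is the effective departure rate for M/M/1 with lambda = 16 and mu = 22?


For a stable queue (lambda < mu), throughput = lambda = 16 per hour

16 per hour


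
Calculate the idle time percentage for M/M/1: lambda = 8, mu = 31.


Idle fraction = (1 - rho) * 100 = (1 - 8/31) * 100 = 74.2%

74.2%


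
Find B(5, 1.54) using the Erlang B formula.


B(N,A) = (A^N/N!) / sum(A^k/k!, k=0..N) with N=5, A=1.54 = 0.0156

0.0156


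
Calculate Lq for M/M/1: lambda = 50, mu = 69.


rho = 50/69; Lq = rho^2/(1-rho) = 1.91

1.91


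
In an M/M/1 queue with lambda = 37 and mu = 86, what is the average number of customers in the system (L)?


rho = 37/86; L = rho/(1-rho) = 0.76

0.76


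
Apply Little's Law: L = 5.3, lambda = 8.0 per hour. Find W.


W = L / lambda = 5.3 / 8.0 = 0.6625 hours

0.6625 hours


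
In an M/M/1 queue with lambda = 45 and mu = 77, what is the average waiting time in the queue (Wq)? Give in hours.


rho = 45/77; Wq = rho/(mu - lambda) = 0.0183 hours

0.0183 hours


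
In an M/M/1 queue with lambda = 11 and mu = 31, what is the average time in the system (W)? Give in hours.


W = 1/(mu - lambda) = 1/(31 - 11) = 0.05 hours

0.05 hours


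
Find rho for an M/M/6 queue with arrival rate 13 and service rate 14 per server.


rho = lambda/(c*mu) = 13/(6*14) = 0.1548

0.1548


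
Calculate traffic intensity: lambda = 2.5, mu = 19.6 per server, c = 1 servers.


rho = lambda / (c * mu) = 2.5 / (1 * 19.6) = 0.1276

0.1276


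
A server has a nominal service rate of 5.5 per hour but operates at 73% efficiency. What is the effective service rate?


Effective rate = mu * efficiency = 5.5 * 0.73 = 4.02 per hour

4.02 per hour


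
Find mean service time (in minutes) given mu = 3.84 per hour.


Mean service time = 60/mu = 60/3.84 = 15.63 minutes

15.63 minutes


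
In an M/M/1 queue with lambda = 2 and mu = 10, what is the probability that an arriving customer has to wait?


P(wait) = rho = lambda/mu = 2/10 = 0.2

0.2


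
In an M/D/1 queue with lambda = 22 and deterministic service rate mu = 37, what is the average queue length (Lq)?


M/D/1: Lq = rho^2 / (2*(1-rho)) where rho = 22/37; Lq = 0.44

0.44


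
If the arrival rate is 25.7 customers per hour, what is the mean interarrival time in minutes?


Mean interarrival time = 60/lambda = 60/25.7 = 2.33 minutes

2.33 minutes


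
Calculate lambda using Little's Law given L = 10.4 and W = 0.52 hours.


lambda = L / W = 10.4 / 0.52 = 20.0 per hour

20.0 per hour


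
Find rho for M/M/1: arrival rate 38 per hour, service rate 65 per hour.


rho = lambda/mu = 38/65 = 0.5846

0.5846


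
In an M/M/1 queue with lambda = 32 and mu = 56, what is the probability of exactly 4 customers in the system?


rho = 32/56; P(n) = (1-rho)*rho^n = (1-32/56)*(32/56)^4 = 0.0457

0.0457


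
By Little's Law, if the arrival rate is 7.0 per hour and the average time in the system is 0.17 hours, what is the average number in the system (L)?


L = lambda * W = 7.0 * 0.17 = 1.19

1.19


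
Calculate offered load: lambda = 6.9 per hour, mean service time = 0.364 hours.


Offered load a = lambda * E[S] = 6.9 * 0.364 = 2.51 Erlangs

2.51 Erlangs


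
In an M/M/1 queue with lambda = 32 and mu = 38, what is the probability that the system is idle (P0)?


P0 = 1 - rho = 1 - 32/38 = 0.1579

0.1579


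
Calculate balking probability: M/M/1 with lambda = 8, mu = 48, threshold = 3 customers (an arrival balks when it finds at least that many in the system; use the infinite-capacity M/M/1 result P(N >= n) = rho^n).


P(N >= 3) = rho^3 = (8/48)^3 = 0.0046

0.0046


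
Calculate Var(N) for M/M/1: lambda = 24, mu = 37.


rho = 24/37; Var(N) = rho/(1-rho)^2 = 5.25

5.25


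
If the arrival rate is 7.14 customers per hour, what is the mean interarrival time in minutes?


Mean interarrival time = 60/lambda = 60/7.14 = 8.4 minutes

8.4 minutes


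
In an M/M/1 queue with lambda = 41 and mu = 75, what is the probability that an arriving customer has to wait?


P(wait) = rho = lambda/mu = 41/75 = 0.5467

0.5467


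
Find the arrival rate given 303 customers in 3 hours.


lambda = total arrivals / time = 303 / 3 = 101.0 per hour

101.0 per hour


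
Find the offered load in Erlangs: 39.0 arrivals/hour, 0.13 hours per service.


Offered load a = lambda * E[S] = 39.0 * 0.13 = 5.07 Erlangs

5.07 Erlangs


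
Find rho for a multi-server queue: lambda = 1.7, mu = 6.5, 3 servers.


rho = lambda / (c * mu) = 1.7 / (3 * 6.5) = 0.0872

0.0872


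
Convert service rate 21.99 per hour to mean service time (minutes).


Mean service time = 60/mu = 60/21.99 = 2.73 minutes

2.73 minutes


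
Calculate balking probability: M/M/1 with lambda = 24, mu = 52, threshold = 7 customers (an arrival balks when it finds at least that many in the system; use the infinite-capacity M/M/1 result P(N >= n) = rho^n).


P(N >= 7) = rho^7 = (24/52)^7 = 0.0045

0.0045


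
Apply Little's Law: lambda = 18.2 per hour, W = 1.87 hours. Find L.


L = lambda * W = 18.2 * 1.87 = 34.03

34.03


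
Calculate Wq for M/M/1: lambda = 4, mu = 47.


rho = 4/47; Wq = rho/(mu - lambda) = 0.002 hours

0.002 hours


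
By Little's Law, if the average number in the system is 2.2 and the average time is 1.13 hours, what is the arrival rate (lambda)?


lambda = L / W = 2.2 / 1.13 = 1.95 per hour

1.95 per hour


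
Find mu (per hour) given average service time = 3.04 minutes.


mu = 60 / avg_service_time = 60 / 3.04 = 19.74 per hour

19.74 per hour


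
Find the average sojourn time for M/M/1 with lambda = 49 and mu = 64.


W = 1/(mu - lambda) = 1/(64 - 49) = 0.0667 hours

0.0667 hours


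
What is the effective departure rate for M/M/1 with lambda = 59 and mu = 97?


For a stable queue (lambda < mu), throughput = lambda = 59 per hour

59 per hour


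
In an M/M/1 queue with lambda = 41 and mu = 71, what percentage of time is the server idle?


Idle fraction = (1 - rho) * 100 = (1 - 41/71) * 100 = 42.3%

42.3%


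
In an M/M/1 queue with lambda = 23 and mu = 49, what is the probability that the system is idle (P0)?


P0 = 1 - rho = 1 - 23/49 = 0.5306

0.5306


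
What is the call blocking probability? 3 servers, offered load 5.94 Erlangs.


B(N,A) = (A^N/N!) / sum(A^k/k!, k=0..N) with N=3, A=5.94 = 0.5869

0.5869


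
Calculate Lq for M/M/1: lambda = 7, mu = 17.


rho = 7/17; Lq = rho^2/(1-rho) = 0.29

0.29


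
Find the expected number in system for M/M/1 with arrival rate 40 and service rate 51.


rho = 40/51; L = rho/(1-rho) = 3.64

3.64


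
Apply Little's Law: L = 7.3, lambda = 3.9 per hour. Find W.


W = L / lambda = 7.3 / 3.9 = 1.8718 hours

1.8718 hours


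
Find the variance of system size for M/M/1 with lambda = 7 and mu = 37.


rho = 7/37; Var(N) = rho/(1-rho)^2 = 0.29

0.29


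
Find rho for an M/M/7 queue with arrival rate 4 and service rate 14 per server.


rho = lambda/(c*mu) = 4/(7*14) = 0.0408

0.0408


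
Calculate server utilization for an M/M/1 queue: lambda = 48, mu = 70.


rho = lambda/mu = 48/70 = 0.6857

0.6857


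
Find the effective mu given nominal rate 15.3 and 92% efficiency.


Effective rate = mu * efficiency = 15.3 * 0.92 = 14.08 per hour

14.08 per hour


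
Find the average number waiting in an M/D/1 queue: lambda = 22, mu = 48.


M/D/1: Lq = rho^2 / (2*(1-rho)) where rho = 22/48; Lq = 0.19

0.19


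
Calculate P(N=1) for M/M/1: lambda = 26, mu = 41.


rho = 26/41; P(n) = (1-rho)*rho^n = (1-26/41)*(26/41)^1 = 0.232

0.232


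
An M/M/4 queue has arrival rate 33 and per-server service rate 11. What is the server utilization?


rho = lambda/(c*mu) = 33/(4*11) = 0.75

0.75


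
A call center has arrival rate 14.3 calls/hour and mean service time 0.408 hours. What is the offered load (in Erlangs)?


Offered load a = lambda * E[S] = 14.3 * 0.408 = 5.83 Erlangs

5.83 Erlangs


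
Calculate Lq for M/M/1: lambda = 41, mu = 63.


rho = 41/63; Lq = rho^2/(1-rho) = 1.21

1.21


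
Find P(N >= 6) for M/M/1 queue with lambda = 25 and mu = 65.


P(N >= 6) = rho^6 = (25/65)^6 = 0.0032

0.0032


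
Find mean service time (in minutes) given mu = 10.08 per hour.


Mean service time = 60/mu = 60/10.08 = 5.95 minutes

5.95 minutes


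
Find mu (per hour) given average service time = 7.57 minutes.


mu = 60 / avg_service_time = 60 / 7.57 = 7.93 per hour

7.93 per hour


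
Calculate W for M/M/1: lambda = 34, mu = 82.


W = 1/(mu - lambda) = 1/(82 - 34) = 0.0208 hours

0.0208 hours


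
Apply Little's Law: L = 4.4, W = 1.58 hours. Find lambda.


lambda = L / W = 4.4 / 1.58 = 2.78 per hour

2.78 per hour


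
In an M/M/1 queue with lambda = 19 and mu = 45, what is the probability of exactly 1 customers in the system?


rho = 19/45; P(n) = (1-rho)*rho^n = (1-19/45)*(19/45)^1 = 0.244

0.244


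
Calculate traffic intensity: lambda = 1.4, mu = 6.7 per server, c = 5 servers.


rho = lambda / (c * mu) = 1.4 / (5 * 6.7) = 0.0418

0.0418


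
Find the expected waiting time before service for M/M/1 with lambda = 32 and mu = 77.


rho = 32/77; Wq = rho/(mu - lambda) = 0.0092 hours

0.0092 hours


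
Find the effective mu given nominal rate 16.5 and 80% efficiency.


Effective rate = mu * efficiency = 16.5 * 0.8 = 13.2 per hour

13.2 per hour


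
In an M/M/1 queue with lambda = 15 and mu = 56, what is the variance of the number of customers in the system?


rho = 15/56; Var(N) = rho/(1-rho)^2 = 0.5

0.5


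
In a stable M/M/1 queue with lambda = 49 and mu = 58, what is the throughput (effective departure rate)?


For a stable queue (lambda < mu), throughput = lambda = 49 per hour

49 per hour


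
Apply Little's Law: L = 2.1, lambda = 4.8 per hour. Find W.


W = L / lambda = 2.1 / 4.8 = 0.4375 hours

0.4375 hours


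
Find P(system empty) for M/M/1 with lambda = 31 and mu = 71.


P0 = 1 - rho = 1 - 31/71 = 0.5634

0.5634


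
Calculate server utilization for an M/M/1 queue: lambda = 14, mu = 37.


rho = lambda/mu = 14/37 = 0.3784

0.3784


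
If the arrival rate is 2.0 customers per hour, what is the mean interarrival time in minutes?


Mean interarrival time = 60/lambda = 60/2.0 = 30.0 minutes

30.0 minutes


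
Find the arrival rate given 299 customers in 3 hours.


lambda = total arrivals / time = 299 / 3 = 99.67 per hour

99.67 per hour


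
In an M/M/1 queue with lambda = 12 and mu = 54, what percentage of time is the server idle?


Idle fraction = (1 - rho) * 100 = (1 - 12/54) * 100 = 77.8%

77.8%


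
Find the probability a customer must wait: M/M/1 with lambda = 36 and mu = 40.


P(wait) = rho = lambda/mu = 36/40 = 0.9

0.9


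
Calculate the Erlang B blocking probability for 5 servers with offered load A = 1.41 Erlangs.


B(N,A) = (A^N/N!) / sum(A^k/k!, k=0..N) with N=5, A=1.41 = 0.0114

0.0114


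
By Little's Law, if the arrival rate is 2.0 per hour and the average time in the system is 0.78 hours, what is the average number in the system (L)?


L = lambda * W = 2.0 * 0.78 = 1.56

1.56


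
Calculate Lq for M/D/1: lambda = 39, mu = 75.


M/D/1: Lq = rho^2 / (2*(1-rho)) where rho = 39/75; Lq = 0.28

0.28


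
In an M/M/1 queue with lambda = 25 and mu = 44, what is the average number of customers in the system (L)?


rho = 25/44; L = rho/(1-rho) = 1.32

1.32


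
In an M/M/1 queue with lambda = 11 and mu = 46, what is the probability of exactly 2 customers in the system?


rho = 11/46; P(n) = (1-rho)*rho^n = (1-11/46)*(11/46)^2 = 0.0435

0.0435


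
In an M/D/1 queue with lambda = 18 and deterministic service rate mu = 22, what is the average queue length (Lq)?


M/D/1: Lq = rho^2 / (2*(1-rho)) where rho = 18/22; Lq = 1.84

1.84


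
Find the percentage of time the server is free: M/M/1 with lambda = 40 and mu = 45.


Idle fraction = (1 - rho) * 100 = (1 - 40/45) * 100 = 11.1%

11.1%


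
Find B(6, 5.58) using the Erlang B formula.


B(N,A) = (A^N/N!) / sum(A^k/k!, k=0..N) with N=6, A=5.58 = 0.2349

0.2349


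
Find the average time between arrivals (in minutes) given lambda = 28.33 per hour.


Mean interarrival time = 60/lambda = 60/28.33 = 2.12 minutes

2.12 minutes


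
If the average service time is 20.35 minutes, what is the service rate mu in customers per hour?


mu = 60 / avg_service_time = 60 / 20.35 = 2.95 per hour

2.95 per hour


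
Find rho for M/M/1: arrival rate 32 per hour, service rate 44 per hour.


rho = lambda/mu = 32/44 = 0.7273

0.7273


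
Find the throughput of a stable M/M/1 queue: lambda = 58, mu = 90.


For a stable queue (lambda < mu), throughput = lambda = 58 per hour

58 per hour


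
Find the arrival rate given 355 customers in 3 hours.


lambda = total arrivals / time = 355 / 3 = 118.33 per hour

118.33 per hour


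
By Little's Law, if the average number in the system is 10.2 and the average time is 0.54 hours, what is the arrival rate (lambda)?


lambda = L / W = 10.2 / 0.54 = 18.89 per hour

18.89 per hour


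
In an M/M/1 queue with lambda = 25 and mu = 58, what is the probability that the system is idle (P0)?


P0 = 1 - rho = 1 - 25/58 = 0.569

0.569


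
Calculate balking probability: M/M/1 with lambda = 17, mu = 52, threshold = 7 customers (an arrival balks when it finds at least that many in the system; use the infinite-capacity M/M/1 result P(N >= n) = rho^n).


P(N >= 7) = rho^7 = (17/52)^7 = 0.0004

0.0004


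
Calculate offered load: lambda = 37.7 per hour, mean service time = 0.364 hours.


Offered load a = lambda * E[S] = 37.7 * 0.364 = 13.72 Erlangs

13.72 Erlangs


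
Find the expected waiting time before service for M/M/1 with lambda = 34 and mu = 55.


rho = 34/55; Wq = rho/(mu - lambda) = 0.0294 hours

0.0294 hours


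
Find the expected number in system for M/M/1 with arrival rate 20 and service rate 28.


rho = 20/28; L = rho/(1-rho) = 2.5

2.5


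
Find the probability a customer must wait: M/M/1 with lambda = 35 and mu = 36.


P(wait) = rho = lambda/mu = 35/36 = 0.9722

0.9722


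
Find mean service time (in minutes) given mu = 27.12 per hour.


Mean service time = 60/mu = 60/27.12 = 2.21 minutes

2.21 minutes


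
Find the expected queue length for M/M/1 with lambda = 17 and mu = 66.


rho = 17/66; Lq = rho^2/(1-rho) = 0.09

0.09


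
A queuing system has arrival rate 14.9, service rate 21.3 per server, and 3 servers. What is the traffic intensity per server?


rho = lambda / (c * mu) = 14.9 / (3 * 21.3) = 0.2332

0.2332


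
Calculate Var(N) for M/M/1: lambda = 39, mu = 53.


rho = 39/53; Var(N) = rho/(1-rho)^2 = 10.55

10.55


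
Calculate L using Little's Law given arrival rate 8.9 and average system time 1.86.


L = lambda * W = 8.9 * 1.86 = 16.55

16.55


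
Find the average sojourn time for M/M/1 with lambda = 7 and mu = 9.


W = 1/(mu - lambda) = 1/(9 - 7) = 0.5 hours

0.5 hours


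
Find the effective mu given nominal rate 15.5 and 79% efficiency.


Effective rate = mu * efficiency = 15.5 * 0.79 = 12.25 per hour

12.25 per hour


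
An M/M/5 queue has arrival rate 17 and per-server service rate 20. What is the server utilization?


rho = lambda/(c*mu) = 17/(5*20) = 0.17

0.17


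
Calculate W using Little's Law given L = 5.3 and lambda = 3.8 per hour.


W = L / lambda = 5.3 / 3.8 = 1.3947 hours

1.3947 hours


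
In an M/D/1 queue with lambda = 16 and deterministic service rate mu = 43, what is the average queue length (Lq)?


M/D/1: Lq = rho^2 / (2*(1-rho)) where rho = 16/43; Lq = 0.11

0.11


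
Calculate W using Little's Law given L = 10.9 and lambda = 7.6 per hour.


W = L / lambda = 10.9 / 7.6 = 1.4342 hours

1.4342 hours


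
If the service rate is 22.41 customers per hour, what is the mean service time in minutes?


Mean service time = 60/mu = 60/22.41 = 2.68 minutes

2.68 minutes


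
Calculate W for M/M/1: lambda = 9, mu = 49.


W = 1/(mu - lambda) = 1/(49 - 9) = 0.025 hours

0.025 hours


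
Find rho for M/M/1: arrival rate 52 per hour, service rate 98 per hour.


rho = lambda/mu = 52/98 = 0.5306

0.5306


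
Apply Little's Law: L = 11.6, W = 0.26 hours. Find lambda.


lambda = L / W = 11.6 / 0.26 = 44.62 per hour

44.62 per hour


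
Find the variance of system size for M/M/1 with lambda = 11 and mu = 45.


rho = 11/45; Var(N) = rho/(1-rho)^2 = 0.43

0.43


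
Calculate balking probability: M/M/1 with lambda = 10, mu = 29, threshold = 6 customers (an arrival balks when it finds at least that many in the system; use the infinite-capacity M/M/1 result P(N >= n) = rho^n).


P(N >= 6) = rho^6 = (10/29)^6 = 0.0017

0.0017


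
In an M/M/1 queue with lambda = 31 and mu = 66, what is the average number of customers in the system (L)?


rho = 31/66; L = rho/(1-rho) = 0.89

0.89


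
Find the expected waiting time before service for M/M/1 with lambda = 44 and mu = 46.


rho = 44/46; Wq = rho/(mu - lambda) = 0.4783 hours

0.4783 hours


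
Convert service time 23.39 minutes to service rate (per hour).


mu = 60 / avg_service_time = 60 / 23.39 = 2.57 per hour

2.57 per hour


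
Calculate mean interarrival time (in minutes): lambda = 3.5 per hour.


Mean interarrival time = 60/lambda = 60/3.5 = 17.14 minutes

17.14 minutes


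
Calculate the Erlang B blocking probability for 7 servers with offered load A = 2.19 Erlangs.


B(N,A) = (A^N/N!) / sum(A^k/k!, k=0..N) with N=7, A=2.19 = 0.0054

0.0054


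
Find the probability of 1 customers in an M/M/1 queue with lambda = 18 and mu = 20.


rho = 18/20; P(n) = (1-rho)*rho^n = (1-18/20)*(18/20)^1 = 0.09

0.09


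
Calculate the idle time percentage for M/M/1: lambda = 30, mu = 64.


Idle fraction = (1 - rho) * 100 = (1 - 30/64) * 100 = 53.1%

53.1%


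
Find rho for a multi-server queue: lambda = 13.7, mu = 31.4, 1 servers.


rho = lambda / (c * mu) = 13.7 / (1 * 31.4) = 0.4363

0.4363


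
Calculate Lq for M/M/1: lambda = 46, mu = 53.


rho = 46/53; Lq = rho^2/(1-rho) = 5.7

5.7


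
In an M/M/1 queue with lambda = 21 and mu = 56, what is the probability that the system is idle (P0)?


P0 = 1 - rho = 1 - 21/56 = 0.625

0.625


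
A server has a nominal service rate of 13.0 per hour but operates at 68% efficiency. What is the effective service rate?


Effective rate = mu * efficiency = 13.0 * 0.68 = 8.84 per hour

8.84 per hour


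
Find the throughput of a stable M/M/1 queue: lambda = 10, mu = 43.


For a stable queue (lambda < mu), throughput = lambda = 10 per hour

10 per hour


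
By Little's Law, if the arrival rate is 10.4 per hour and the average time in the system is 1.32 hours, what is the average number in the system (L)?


L = lambda * W = 10.4 * 1.32 = 13.73

13.73


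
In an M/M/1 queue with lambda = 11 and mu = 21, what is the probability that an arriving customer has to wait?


P(wait) = rho = lambda/mu = 11/21 = 0.5238

0.5238


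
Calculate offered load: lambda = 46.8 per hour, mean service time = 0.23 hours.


Offered load a = lambda * E[S] = 46.8 * 0.23 = 10.76 Erlangs

10.76 Erlangs


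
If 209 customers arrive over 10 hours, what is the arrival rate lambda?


lambda = total arrivals / time = 209 / 10 = 20.9 per hour

20.9 per hour


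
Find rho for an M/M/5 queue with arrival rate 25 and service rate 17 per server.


rho = lambda/(c*mu) = 25/(5*17) = 0.2941

0.2941


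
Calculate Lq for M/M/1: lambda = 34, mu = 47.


rho = 34/47; Lq = rho^2/(1-rho) = 1.89

1.89


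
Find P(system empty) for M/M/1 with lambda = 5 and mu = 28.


P0 = 1 - rho = 1 - 5/28 = 0.8214

0.8214


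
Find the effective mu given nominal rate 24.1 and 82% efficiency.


Effective rate = mu * efficiency = 24.1 * 0.82 = 19.76 per hour

19.76 per hour


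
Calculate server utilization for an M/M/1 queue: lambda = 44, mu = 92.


rho = lambda/mu = 44/92 = 0.4783

0.4783


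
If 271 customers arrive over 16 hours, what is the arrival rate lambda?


lambda = total arrivals / time = 271 / 16 = 16.94 per hour

16.94 per hour


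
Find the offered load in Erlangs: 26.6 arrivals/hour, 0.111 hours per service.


Offered load a = lambda * E[S] = 26.6 * 0.111 = 2.95 Erlangs

2.95 Erlangs


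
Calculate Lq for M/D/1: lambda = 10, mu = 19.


M/D/1: Lq = rho^2 / (2*(1-rho)) where rho = 10/19; Lq = 0.29

0.29


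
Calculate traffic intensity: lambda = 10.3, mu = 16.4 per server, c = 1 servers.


rho = lambda / (c * mu) = 10.3 / (1 * 16.4) = 0.628

0.628


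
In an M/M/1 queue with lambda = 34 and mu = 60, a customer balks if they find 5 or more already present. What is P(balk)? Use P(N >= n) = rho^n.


P(N >= 5) = rho^5 = (34/60)^5 = 0.0584

0.0584


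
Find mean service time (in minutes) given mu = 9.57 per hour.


Mean service time = 60/mu = 60/9.57 = 6.27 minutes

6.27 minutes


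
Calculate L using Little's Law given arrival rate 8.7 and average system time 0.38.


L = lambda * W = 8.7 * 0.38 = 3.31

3.31


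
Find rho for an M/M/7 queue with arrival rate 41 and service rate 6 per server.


rho = lambda/(c*mu) = 41/(7*6) = 0.9762

0.9762


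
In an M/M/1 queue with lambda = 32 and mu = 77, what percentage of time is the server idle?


Idle fraction = (1 - rho) * 100 = (1 - 32/77) * 100 = 58.4%

58.4%


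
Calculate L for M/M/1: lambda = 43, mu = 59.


rho = 43/59; L = rho/(1-rho) = 2.69

2.69


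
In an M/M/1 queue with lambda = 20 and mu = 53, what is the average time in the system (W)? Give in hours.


W = 1/(mu - lambda) = 1/(53 - 20) = 0.0303 hours

0.0303 hours


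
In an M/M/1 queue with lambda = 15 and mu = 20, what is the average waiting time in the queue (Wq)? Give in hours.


rho = 15/20; Wq = rho/(mu - lambda) = 0.15 hours

0.15 hours


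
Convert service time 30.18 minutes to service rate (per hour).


mu = 60 / avg_service_time = 60 / 30.18 = 1.99 per hour

1.99 per hour


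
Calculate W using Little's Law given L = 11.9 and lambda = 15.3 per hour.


W = L / lambda = 11.9 / 15.3 = 0.7778 hours

0.7778 hours


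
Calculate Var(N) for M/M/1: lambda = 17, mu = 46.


rho = 17/46; Var(N) = rho/(1-rho)^2 = 0.93

0.93


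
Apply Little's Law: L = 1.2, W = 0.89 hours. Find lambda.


lambda = L / W = 1.2 / 0.89 = 1.35 per hour

1.35 per hour


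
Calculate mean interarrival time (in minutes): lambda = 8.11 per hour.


Mean interarrival time = 60/lambda = 60/8.11 = 7.4 minutes

7.4 minutes


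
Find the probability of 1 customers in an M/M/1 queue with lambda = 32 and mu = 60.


rho = 32/60; P(n) = (1-rho)*rho^n = (1-32/60)*(32/60)^1 = 0.2489

0.2489


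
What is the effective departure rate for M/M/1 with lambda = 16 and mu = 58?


For a stable queue (lambda < mu), throughput = lambda = 16 per hour

16 per hour


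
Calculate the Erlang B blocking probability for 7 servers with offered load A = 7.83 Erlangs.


B(N,A) = (A^N/N!) / sum(A^k/k!, k=0..N) with N=7, A=7.83 = 0.2985

0.2985


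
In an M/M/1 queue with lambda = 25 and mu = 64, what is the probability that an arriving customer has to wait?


P(wait) = rho = lambda/mu = 25/64 = 0.3906

0.3906


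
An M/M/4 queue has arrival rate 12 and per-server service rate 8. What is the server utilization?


rho = lambda/(c*mu) = 12/(4*8) = 0.375

0.375


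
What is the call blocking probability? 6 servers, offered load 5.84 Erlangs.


B(N,A) = (A^N/N!) / sum(A^k/k!, k=0..N) with N=6, A=5.84 = 0.2536

0.2536


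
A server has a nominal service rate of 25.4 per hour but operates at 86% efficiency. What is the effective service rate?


Effective rate = mu * efficiency = 25.4 * 0.86 = 21.84 per hour

21.84 per hour


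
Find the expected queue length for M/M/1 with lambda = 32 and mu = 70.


rho = 32/70; Lq = rho^2/(1-rho) = 0.38

0.38


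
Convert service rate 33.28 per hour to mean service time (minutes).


Mean service time = 60/mu = 60/33.28 = 1.8 minutes

1.8 minutes


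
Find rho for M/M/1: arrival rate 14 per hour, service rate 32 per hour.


rho = lambda/mu = 14/32 = 0.4375

0.4375


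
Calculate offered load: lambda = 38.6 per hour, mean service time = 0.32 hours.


Offered load a = lambda * E[S] = 38.6 * 0.32 = 12.35 Erlangs

12.35 Erlangs


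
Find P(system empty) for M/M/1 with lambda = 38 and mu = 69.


P0 = 1 - rho = 1 - 38/69 = 0.4493

0.4493


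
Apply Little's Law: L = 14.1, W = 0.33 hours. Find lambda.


lambda = L / W = 14.1 / 0.33 = 42.73 per hour

42.73 per hour


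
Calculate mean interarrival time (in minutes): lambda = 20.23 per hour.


Mean interarrival time = 60/lambda = 60/20.23 = 2.97 minutes

2.97 minutes


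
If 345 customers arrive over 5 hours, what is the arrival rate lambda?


lambda = total arrivals / time = 345 / 5 = 69.0 per hour

69.0 per hour


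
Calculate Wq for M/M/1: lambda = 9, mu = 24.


rho = 9/24; Wq = rho/(mu - lambda) = 0.025 hours

0.025 hours


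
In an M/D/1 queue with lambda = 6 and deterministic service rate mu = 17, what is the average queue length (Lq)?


M/D/1: Lq = rho^2 / (2*(1-rho)) where rho = 6/17; Lq = 0.1

0.1


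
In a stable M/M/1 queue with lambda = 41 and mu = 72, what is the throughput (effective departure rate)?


For a stable queue (lambda < mu), throughput = lambda = 41 per hour

41 per hour


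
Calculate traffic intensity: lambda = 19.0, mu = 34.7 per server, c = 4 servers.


rho = lambda / (c * mu) = 19.0 / (4 * 34.7) = 0.1369

0.1369


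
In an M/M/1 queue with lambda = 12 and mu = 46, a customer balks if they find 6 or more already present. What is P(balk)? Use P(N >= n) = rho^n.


P(N >= 6) = rho^6 = (12/46)^6 = 0.0003

0.0003


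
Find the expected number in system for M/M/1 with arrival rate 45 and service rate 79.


rho = 45/79; L = rho/(1-rho) = 1.32

1.32


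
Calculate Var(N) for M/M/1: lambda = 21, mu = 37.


rho = 21/37; Var(N) = rho/(1-rho)^2 = 3.04

3.04


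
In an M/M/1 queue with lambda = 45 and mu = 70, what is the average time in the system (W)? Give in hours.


W = 1/(mu - lambda) = 1/(70 - 45) = 0.04 hours

0.04 hours


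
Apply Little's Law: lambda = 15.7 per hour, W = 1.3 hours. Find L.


L = lambda * W = 15.7 * 1.3 = 20.41

20.41


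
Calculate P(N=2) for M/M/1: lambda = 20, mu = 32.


rho = 20/32; P(n) = (1-rho)*rho^n = (1-20/32)*(20/32)^2 = 0.1465

0.1465


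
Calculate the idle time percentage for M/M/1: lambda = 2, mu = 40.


Idle fraction = (1 - rho) * 100 = (1 - 2/40) * 100 = 95.0%

95.0%


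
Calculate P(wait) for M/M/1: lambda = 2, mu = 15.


P(wait) = rho = lambda/mu = 2/15 = 0.1333

0.1333


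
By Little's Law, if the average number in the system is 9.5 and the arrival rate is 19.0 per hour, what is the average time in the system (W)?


W = L / lambda = 9.5 / 19.0 = 0.5 hours

0.5 hours


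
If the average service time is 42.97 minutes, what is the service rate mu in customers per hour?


mu = 60 / avg_service_time = 60 / 42.97 = 1.4 per hour

1.4 per hour


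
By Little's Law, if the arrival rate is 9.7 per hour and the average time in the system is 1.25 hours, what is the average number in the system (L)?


L = lambda * W = 9.7 * 1.25 = 12.13

12.13


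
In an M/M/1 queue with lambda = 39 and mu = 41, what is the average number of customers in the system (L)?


rho = 39/41; L = rho/(1-rho) = 19.5

19.5


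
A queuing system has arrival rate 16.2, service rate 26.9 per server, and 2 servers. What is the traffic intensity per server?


rho = lambda / (c * mu) = 16.2 / (2 * 26.9) = 0.3011

0.3011


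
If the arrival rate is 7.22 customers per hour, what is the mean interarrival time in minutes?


Mean interarrival time = 60/lambda = 60/7.22 = 8.31 minutes

8.31 minutes


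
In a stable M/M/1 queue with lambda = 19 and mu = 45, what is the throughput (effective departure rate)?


For a stable queue (lambda < mu), throughput = lambda = 19 per hour

19 per hour


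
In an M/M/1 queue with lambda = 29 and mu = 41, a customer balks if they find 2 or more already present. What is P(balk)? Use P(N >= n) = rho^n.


P(N >= 2) = rho^2 = (29/41)^2 = 0.5003

0.5003


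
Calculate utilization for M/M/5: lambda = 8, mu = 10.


rho = lambda/(c*mu) = 8/(5*10) = 0.16

0.16


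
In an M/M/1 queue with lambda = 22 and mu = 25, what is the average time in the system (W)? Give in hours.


W = 1/(mu - lambda) = 1/(25 - 22) = 0.3333 hours

0.3333 hours


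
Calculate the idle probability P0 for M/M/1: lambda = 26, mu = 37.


P0 = 1 - rho = 1 - 26/37 = 0.2973

0.2973


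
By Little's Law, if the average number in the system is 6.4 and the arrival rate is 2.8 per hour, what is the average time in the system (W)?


W = L / lambda = 6.4 / 2.8 = 2.2857 hours

2.2857 hours


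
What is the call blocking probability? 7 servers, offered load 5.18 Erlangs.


B(N,A) = (A^N/N!) / sum(A^k/k!, k=0..N) with N=7, A=5.18 = 0.1319

0.1319


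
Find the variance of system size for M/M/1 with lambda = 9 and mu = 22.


rho = 9/22; Var(N) = rho/(1-rho)^2 = 1.17

1.17


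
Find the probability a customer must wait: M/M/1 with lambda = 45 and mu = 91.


P(wait) = rho = lambda/mu = 45/91 = 0.4945

0.4945


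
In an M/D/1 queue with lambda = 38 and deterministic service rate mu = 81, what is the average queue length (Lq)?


M/D/1: Lq = rho^2 / (2*(1-rho)) where rho = 38/81; Lq = 0.21

0.21


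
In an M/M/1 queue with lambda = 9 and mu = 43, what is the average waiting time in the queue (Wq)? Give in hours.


rho = 9/43; Wq = rho/(mu - lambda) = 0.0062 hours

0.0062 hours


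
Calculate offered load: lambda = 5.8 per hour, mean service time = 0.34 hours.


Offered load a = lambda * E[S] = 5.8 * 0.34 = 1.97 Erlangs

1.97 Erlangs


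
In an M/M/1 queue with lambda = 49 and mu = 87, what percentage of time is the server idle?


Idle fraction = (1 - rho) * 100 = (1 - 49/87) * 100 = 43.7%

43.7%


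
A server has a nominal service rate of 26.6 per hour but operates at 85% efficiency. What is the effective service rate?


Effective rate = mu * efficiency = 26.6 * 0.85 = 22.61 per hour

22.61 per hour


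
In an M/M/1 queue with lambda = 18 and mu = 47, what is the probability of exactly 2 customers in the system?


rho = 18/47; P(n) = (1-rho)*rho^n = (1-18/47)*(18/47)^2 = 0.0905

0.0905


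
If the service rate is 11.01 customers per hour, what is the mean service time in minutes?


Mean service time = 60/mu = 60/11.01 = 5.45 minutes

5.45 minutes


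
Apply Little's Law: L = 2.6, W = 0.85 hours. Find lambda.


lambda = L / W = 2.6 / 0.85 = 3.06 per hour

3.06 per hour


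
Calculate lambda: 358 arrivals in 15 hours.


lambda = total arrivals / time = 358 / 15 = 23.87 per hour

23.87 per hour


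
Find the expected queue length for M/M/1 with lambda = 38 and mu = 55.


rho = 38/55; Lq = rho^2/(1-rho) = 1.54

1.54


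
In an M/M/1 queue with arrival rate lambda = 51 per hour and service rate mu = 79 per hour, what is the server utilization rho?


rho = lambda/mu = 51/79 = 0.6456

0.6456


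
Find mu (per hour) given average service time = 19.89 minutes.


mu = 60 / avg_service_time = 60 / 19.89 = 3.02 per hour

3.02 per hour


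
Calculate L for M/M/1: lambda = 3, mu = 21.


rho = 3/21; L = rho/(1-rho) = 0.17

0.17


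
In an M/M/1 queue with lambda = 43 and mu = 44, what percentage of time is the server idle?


Idle fraction = (1 - rho) * 100 = (1 - 43/44) * 100 = 2.3%

2.3%


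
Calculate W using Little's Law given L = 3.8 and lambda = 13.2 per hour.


W = L / lambda = 3.8 / 13.2 = 0.2879 hours

0.2879 hours


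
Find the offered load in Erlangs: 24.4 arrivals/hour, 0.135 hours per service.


Offered load a = lambda * E[S] = 24.4 * 0.135 = 3.29 Erlangs

3.29 Erlangs


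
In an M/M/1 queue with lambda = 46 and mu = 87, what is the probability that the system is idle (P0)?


P0 = 1 - rho = 1 - 46/87 = 0.4713

0.4713
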